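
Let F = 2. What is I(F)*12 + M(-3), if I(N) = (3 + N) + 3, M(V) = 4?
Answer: 100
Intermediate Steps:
I(N) = 6 + N
I(F)*12 + M(-3) = (6 + 2)*12 + 4 = 8*12 + 4 = 96 + 4 = 100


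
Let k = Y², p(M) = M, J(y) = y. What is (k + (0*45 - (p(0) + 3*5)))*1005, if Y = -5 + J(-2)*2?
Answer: 66330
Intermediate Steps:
Y = -9 (Y = -5 - 2*2 = -5 - 4 = -9)
k = 81 (k = (-9)² = 81)
(k + (0*45 - (p(0) + 3*5)))*1005 = (81 + (0*45 - (0 + 3*5)))*1005 = (81 + (0 - (0 + 15)))*1005 = (81 + (0 - 1*15))*1005 = (81 + (0 - 15))*1005 = (81 - 15)*1005 = 66*1005 = 66330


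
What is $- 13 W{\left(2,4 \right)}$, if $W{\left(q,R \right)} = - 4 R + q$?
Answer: $182$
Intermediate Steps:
$W{\left(q,R \right)} = q - 4 R$
$- 13 W{\left(2,4 \right)} = - 13 \left(2 - 16\right) = \left(-13\right) \left(-14\right) = 182$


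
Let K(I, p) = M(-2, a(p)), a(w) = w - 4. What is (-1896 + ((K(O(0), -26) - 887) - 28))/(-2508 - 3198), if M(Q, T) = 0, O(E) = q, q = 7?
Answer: 937/1902 ≈ 0.49264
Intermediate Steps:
O(E) = 7
a(w) = -4 + w
K(I, p) = 0
(-1896 + ((K(O(0), -26) - 887) - 28))/(-2508 - 3198) = (-1896 + ((0 - 887) - 28))/(-2508 - 3198) = (-1896 + (-887 - 28))/(-5706) = (-1896 - 915)*(-1/5706) = -2811*(-1/5706) = 937/1902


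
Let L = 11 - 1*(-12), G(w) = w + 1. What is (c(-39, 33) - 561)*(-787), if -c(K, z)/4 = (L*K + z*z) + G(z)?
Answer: 1152955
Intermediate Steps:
G(w) = 1 + w
L = 23 (L = 11 + 12 = 23)
c(K, z) = -4 - 92*K - 4*z - 4*z² (c(K, z) = -4*((23*K + z*z) + (1 + z)) = -4*((23*K + z²) + (1 + z)) = -4*((z² + 23*K) + (1 + z)) = -4*(1 + z + z² + 23*K) = -4 - 92*K - 4*z - 4*z²)
(c(-39, 33) - 561)*(-787) = ((-4 - 92*(-39) - 4*33 - 4*33²) - 561)*(-787) = ((-4 + 3588 - 132 - 4*1089) - 561)*(-787) = ((-4 + 3588 - 132 - 4356) - 561)*(-787) = (-904 - 561)*(-787) = -1465*(-787) = 1152955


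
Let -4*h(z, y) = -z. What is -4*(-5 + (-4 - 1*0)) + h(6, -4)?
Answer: 75/2 ≈ 37.500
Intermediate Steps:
h(z, y) = z/4 (h(z, y) = -(-1)*z/4 = z/4)
-4*(-5 + (-4 - 1*0)) + h(6, -4) = -4*(-5 + (-4 - 1*0)) + (¼)*6 = -4*(-5 + (-4 + 0)) + 3/2 = -4*(-5 - 4) + 3/2 = -4*(-9) + 3/2 = 36 + 3/2 = 75/2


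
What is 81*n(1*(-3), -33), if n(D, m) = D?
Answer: -243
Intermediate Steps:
81*n(1*(-3), -33) = 81*(1*(-3)) = 81*(-3) = -243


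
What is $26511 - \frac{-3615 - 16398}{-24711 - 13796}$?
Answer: $\frac{145834152}{5501} \approx 26510.0$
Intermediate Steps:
$26511 - \frac{-3615 - 16398}{-24711 - 13796} = 26511 - - \frac{20013}{-38507} = 26511 - \left(-20013\right) \left(- \frac{1}{38507}\right) = 26511 - \frac{2859}{5501} = \frac{145834152}{5501}$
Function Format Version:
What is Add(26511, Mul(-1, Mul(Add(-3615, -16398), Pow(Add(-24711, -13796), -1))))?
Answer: Rational(145834152, 5501) ≈ 26510.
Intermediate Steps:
Add(26511, Mul(-1, Mul(Add(-3615, -16398), Pow(Add(-24711, -13796), -1)))) = Add(26511, Mul(-1, Mul(-20013, Pow(-38507, -1)))) = Add(26511, Mul(-1, Mul(-20013, Rational(-1, 38507)))) = Add(26511, Mul(-1, Rational(2859, 5501))) = Add(26511, Rational(-2859, 5501)) = Rational(145834152, 5501)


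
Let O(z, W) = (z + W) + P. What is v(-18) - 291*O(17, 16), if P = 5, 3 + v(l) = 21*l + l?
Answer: -11457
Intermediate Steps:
v(l) = -3 + 22*l (v(l) = -3 + (21*l + l) = -3 + 22*l)
O(z, W) = 5 + W + z (O(z, W) = (z + W) + 5 = (W + z) + 5 = 5 + W + z)
v(-18) - 291*O(17, 16) = (-3 + 22*(-18)) - 291*(5 + 16 + 17) = (-3 - 396) - 291*38 = -399 - 11058 = -11457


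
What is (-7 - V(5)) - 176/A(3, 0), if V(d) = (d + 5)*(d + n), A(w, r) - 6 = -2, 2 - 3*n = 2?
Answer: -101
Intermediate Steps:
n = 0 (n = ⅔ - ⅓*2 = ⅔ - ⅔ = 0)
A(w, r) = 4 (A(w, r) = 6 - 2 = 4)
V(d) = d*(5 + d) (V(d) = (d + 5)*(d + 0) = (5 + d)*d = d*(5 + d))
(-7 - V(5)) - 176/A(3, 0) = (-7 - 5*(5 + 5)) - 176/4 = (-7 - 5*10) - 176/4 = (-7 - 1*50) - 8*11/2 = (-7 - 50) - 44 = -57 - 44 = -101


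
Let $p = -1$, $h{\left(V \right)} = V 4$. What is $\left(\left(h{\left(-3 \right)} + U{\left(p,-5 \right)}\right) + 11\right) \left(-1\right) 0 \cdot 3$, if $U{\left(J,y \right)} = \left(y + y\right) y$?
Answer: $0$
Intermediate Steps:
$h{\left(V \right)} = 4 V$
$U{\left(J,y \right)} = 2 y^{2}$ ($U{\left(J,y \right)} = 2 y y = 2 y^{2}$)
$\left(\left(h{\left(-3 \right)} + U{\left(p,-5 \right)}\right) + 11\right) \left(-1\right) 0 \cdot 3 = \left(\left(4 \left(-3\right) + 2 \left(-5\right)^{2}\right) + 11\right) \left(-1\right) 0 \cdot 3 = \left(\left(-12 + 2 \cdot 25\right) + 11\right) 0 \cdot 3 = \left(\left(-12 + 50\right) + 11\right) 0 = \left(38 + 11\right) 0 = 49 \cdot 0 = 0$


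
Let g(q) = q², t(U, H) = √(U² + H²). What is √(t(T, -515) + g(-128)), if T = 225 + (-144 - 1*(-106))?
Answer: √(16384 + √300194) ≈ 130.12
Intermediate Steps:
T = 187 (T = 225 + (-144 + 106) = 225 - 38 = 187)
t(U, H) = √(H² + U²)
√(t(T, -515) + g(-128)) = √(√((-515)² + 187²) + (-128)²) = √(√(265225 + 34969) + 16384) = √(√300194 + 16384) = √(16384 + √300194)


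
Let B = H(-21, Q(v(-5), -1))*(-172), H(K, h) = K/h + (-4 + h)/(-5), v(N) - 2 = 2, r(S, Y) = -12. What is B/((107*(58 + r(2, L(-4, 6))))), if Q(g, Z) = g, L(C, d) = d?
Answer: 903/4922 ≈ 0.18346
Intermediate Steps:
v(N) = 4 (v(N) = 2 + 2 = 4)
H(K, h) = ⅘ - h/5 + K/h (H(K, h) = K/h + (-4 + h)*(-⅕) = K/h + (⅘ - h/5) = ⅘ - h/5 + K/h)
B = 903 (B = ((-21 - ⅕*4*(-4 + 4))/4)*(-172) = ((-21 - ⅕*4*0)/4)*(-172) = ((-21 + 0)/4)*(-172) = ((¼)*(-21))*(-172) = -21/4*(-172) = 903)
B/((107*(58 + r(2, L(-4, 6))))) = 903/((107*(58 - 12))) = 903/((107*46)) = 903/4922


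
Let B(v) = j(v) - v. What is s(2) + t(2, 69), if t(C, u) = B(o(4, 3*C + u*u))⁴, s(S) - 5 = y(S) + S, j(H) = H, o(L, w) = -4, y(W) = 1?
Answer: 8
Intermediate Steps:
s(S) = 6 + S (s(S) = 5 + (1 + S) = 6 + S)
B(v) = 0 (B(v) = v - v = 0)
t(C, u) = 0 (t(C, u) = 0⁴ = 0)
s(2) + t(2, 69) = (6 + 2) + 0 = 8 + 0 = 8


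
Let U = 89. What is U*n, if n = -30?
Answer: -2670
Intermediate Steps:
U*n = 89*(-30) = -2670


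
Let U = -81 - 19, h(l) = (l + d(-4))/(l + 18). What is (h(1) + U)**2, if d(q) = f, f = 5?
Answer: 3587236/361 ≈ 9936.9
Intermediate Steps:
d(q) = 5
h(l) = (5 + l)/(18 + l) (h(l) = (l + 5)/(l + 18) = (5 + l)/(18 + l))
U = -100
(h(1) + U)**2 = ((5 + 1)/(18 + 1) - 100)**2 = (6/19 - 100)**2 = (-1894/19)**2 = 3587236/361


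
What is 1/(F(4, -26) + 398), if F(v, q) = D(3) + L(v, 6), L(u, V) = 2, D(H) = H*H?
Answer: 1/409 ≈ 0.0024450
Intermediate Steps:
D(H) = H²
F(v, q) = 11 (F(v, q) = 3² + 2 = 9 + 2 = 11)
1/(F(4, -26) + 398) = 1/(11 + 398) = 1/409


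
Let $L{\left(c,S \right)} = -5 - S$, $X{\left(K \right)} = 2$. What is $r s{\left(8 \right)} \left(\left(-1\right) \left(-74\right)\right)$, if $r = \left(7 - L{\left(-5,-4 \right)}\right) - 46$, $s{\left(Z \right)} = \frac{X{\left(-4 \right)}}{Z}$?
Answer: $-703$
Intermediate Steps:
$s{\left(Z \right)} = \frac{2}{Z}$
$r = -38$ ($r = \left(7 - \left(-5 - -4\right)\right) - 46 = \left(7 - \left(-5 + 4\right)\right) - 46 = \left(7 - -1\right) - 46 = \left(7 + 1\right) - 46 = 8 - 46 = -38$)
$r s{\left(8 \right)} \left(\left(-1\right) \left(-74\right)\right) = - 38 \cdot \frac{2}{8} \left(\left(-1\right) \left(-74\right)\right) = - 38 \cdot 2 \cdot \frac{1}{8} \cdot 74 = \left(-38\right) \frac{1}{4} \cdot 74 = \left(- \frac{19}{2}\right) 74 = -703$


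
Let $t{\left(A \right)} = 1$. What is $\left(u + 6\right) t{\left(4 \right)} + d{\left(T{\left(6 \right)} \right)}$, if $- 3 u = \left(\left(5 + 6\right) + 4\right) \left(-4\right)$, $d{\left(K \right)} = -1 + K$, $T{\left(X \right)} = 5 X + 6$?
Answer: $61$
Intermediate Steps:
$T{\left(X \right)} = 6 + 5 X$
$u = 20$ ($u = - \frac{\left(\left(5 + 6\right) + 4\right) \left(-4\right)}{3} = - \frac{\left(11 + 4\right) \left(-4\right)}{3} = - \frac{15 \left(-4\right)}{3} = \left(- \frac{1}{3}\right) \left(-60\right) = 20$)
$\left(u + 6\right) t{\left(4 \right)} + d{\left(T{\left(6 \right)} \right)} = \left(20 + 6\right) 1 + \left(-1 + \left(6 + 5 \cdot 6\right)\right) = 26 \cdot 1 + \left(-1 + \left(6 + 30\right)\right) = 26 + \left(-1 + 36\right) = 26 + 35 = 61$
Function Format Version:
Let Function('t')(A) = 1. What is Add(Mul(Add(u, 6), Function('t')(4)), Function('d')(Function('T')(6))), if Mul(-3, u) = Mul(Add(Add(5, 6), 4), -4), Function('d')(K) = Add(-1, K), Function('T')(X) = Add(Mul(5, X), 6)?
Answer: 61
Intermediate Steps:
Function('T')(X) = Add(6, Mul(5, X))
u = 20 (u = Mul(Rational(-1, 3), Mul(Add(Add(5, 6), 4), -4)) = Mul(Rational(-1, 3), Mul(Add(11, 4), -4)) = Mul(Rational(-1, 3), Mul(15, -4)) = Mul(Rational(-1, 3), -60) = 20)
Add(Mul(Add(u, 6), Function('t')(4)), Function('d')(Function('T')(6))) = Add(Mul(Add(20, 6), 1), Add(-1, Add(6, Mul(5, 6)))) = Add(Mul(26, 1), Add(-1, Add(6, 30))) = Add(26, Add(-1, 36)) = Add(26, 35) = 61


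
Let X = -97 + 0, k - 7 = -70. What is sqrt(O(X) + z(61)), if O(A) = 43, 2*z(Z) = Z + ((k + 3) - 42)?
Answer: 3*sqrt(10)/2 ≈ 4.7434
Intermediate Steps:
k = -63 (k = 7 - 70 = -63)
X = -97
z(Z) = -51 + Z/2 (z(Z) = (Z + ((-63 + 3) - 42))/2 = (Z + (-60 - 42))/2 = (Z - 102)/2 = (-102 + Z)/2 = -51 + Z/2)
sqrt(O(X) + z(61)) = sqrt(43 + (-51 + (1/2)*61)) = sqrt(43 + (-51 + 61/2)) = sqrt(43 - 41/2) = sqrt(45/2) = 3*sqrt(10)/2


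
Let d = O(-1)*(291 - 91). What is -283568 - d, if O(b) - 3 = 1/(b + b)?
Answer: -284068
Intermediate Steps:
O(b) = 3 + 1/(2*b) (O(b) = 3 + 1/(b + b) = 3 + 1/(2*b))
d = 500 (d = (3 + (1/2)/(-1))*(291 - 91) = (3 + (1/2)*(-1))*200 = (3 - 1/2)*200 = (5/2)*200 = 500)
-283568 - d = -283568 - 1*500 = -283568 - 500 = -284068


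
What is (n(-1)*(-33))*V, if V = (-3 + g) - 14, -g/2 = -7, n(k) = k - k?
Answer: 0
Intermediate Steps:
n(k) = 0
g = 14 (g = -2*(-7) = 14)
V = -3 (V = (-3 + 14) - 14 = 11 - 14 = -3)
(n(-1)*(-33))*V = (0*(-33))*(-3) = 0*(-3) = 0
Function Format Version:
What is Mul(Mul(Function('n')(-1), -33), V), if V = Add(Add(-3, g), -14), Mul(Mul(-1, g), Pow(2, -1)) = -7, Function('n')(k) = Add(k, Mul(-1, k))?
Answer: 0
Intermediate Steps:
Function('n')(k) = 0
g = 14 (g = Mul(-2, -7) = 14)
V = -3 (V = Add(Add(-3, 14), -14) = Add(11, -14) = -3)
Mul(Mul(Function('n')(-1), -33), V) = Mul(Mul(0, -33), -3) = Mul(0, -3) = 0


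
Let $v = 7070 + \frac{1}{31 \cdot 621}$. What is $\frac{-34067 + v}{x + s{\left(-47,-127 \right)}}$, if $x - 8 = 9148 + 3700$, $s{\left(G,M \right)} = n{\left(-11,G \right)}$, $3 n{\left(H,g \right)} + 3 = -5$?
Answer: $- \frac{259859623}{123719760} \approx -2.1004$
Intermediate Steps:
$v = \frac{136104571}{19251}$ ($v = 7070 + \frac{1}{19251} = \frac{136104571}{19251} \approx 7070.0$)
$n{\left(H,g \right)} = - \frac{8}{3}$ ($n{\left(H,g \right)} = -1 + \frac{1}{3} \left(-5\right) = -1 - \frac{5}{3} = - \frac{8}{3}$)
$s{\left(G,M \right)} = - \frac{8}{3}$
$x = 12856$ ($x = 8 + \left(9148 + 3700\right) = 8 + 12848 = 12856$)
$\frac{-34067 + v}{x + s{\left(-47,-127 \right)}} = \frac{-34067 + \frac{136104571}{19251}}{12856 - \frac{8}{3}} = - \frac{519719246}{19251 \cdot \frac{38560}{3}} = \left(- \frac{519719246}{19251}\right) \frac{3}{38560} = - \frac{259859623}{123719760}$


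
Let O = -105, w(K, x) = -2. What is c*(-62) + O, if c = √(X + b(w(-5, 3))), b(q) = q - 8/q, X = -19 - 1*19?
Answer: -105 - 372*I ≈ -105.0 - 372.0*I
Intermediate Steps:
X = -38 (X = -19 - 19 = -38)
c = 6*I (c = √(-38 + (-2 - 8/(-2))) = √(-38 + (-2 - 8*(-½))) = √(-38 + (-2 + 4)) = √(-38 + 2) = √(-36) = 6*I ≈ 6.0*I)
c*(-62) + O = (6*I)*(-62) - 105 = -372*I - 105 = -105 - 372*I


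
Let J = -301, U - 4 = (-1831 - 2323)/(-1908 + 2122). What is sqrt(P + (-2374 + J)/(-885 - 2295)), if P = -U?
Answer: sqrt(18816531117)/34026 ≈ 4.0314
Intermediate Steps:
U = -1649/107 (U = 4 + (-1831 - 2323)/(-1908 + 2122) = 4 - 4154/214 = 4 - 4154*1/214 = 4 - 2077/107 = -1649/107 ≈ -15.411)
P = 1649/107 (P = -1*(-1649/107) = 1649/107 ≈ 15.411)
sqrt(P + (-2374 + J)/(-885 - 2295)) = sqrt(1649/107 + (-2374 - 301)/(-885 - 2295)) = sqrt(1649/107 - 2675/(-3180)) = sqrt(1649/107 - 2675*(-1/3180)) = sqrt(1649/107 + 535/636) = sqrt(1106009/68052) = sqrt(18816531117)/34026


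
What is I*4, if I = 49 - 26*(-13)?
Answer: 1548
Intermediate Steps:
I = 387 (I = 49 + 338 = 387)
I*4 = 387*4 = 1548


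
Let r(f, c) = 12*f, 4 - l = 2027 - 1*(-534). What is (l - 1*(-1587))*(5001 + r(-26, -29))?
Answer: -4548330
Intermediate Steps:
l = -2557 (l = 4 - (2027 - 1*(-534)) = 4 - (2027 + 534) = 4 - 1*2561 = 4 - 2561 = -2557)
(l - 1*(-1587))*(5001 + r(-26, -29)) = (-2557 - 1*(-1587))*(5001 + 12*(-26)) = (-2557 + 1587)*(5001 - 312) = -970*4689 = -4548330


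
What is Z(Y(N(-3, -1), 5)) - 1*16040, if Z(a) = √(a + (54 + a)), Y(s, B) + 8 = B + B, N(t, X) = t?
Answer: -16040 + √58 ≈ -16032.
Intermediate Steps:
Y(s, B) = -8 + 2*B (Y(s, B) = -8 + (B + B) = -8 + 2*B)
Z(a) = √(54 + 2*a)
Z(Y(N(-3, -1), 5)) - 1*16040 = √(54 + 2*(-8 + 2*5)) - 1*16040 = √(54 + 2*(-8 + 10)) - 16040 = √(54 + 2*2) - 16040 = √(54 + 4) - 16040 = √58 - 16040 = -16040 + √58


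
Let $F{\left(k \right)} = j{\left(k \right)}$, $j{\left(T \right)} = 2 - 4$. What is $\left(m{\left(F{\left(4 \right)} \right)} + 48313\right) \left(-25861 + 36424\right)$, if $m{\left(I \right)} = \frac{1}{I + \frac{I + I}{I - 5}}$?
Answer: $\frac{5103228249}{10} \approx 5.1032 \cdot 10^{8}$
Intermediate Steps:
$j{\left(T \right)} = -2$ ($j{\left(T \right)} = 2 - 4 = -2$)
$F{\left(k \right)} = -2$
$m{\left(I \right)} = \frac{1}{I + \frac{2 I}{-5 + I}}$
$\left(m{\left(F{\left(4 \right)} \right)} + 48313\right) \left(-25861 + 36424\right) = \left(\frac{-5 - 2}{\left(-2\right) \left(-3 - 2\right)} + 48313\right) \left(-25861 + 36424\right) = \left(\left(- \frac{1}{2}\right) \frac{1}{-5} \left(-7\right) + 48313\right) 10563 = \left(\left(- \frac{1}{2}\right) \left(- \frac{1}{5}\right) \left(-7\right) + 48313\right) 10563 = \left(- \frac{7}{10} + 48313\right) 10563 = \frac{483123}{10} \cdot 10563 = \frac{5103228249}{10}$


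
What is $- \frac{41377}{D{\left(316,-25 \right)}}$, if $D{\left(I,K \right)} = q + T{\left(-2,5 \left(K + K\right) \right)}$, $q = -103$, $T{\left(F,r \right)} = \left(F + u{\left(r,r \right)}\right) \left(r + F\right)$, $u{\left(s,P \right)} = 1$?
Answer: $- \frac{41377}{149} \approx -277.7$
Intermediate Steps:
$T{\left(F,r \right)} = \left(1 + F\right) \left(F + r\right)$ ($T{\left(F,r \right)} = \left(F + 1\right) \left(r + F\right) = \left(1 + F\right) \left(F + r\right)$)
$D{\left(I,K \right)} = -101 - 10 K$ ($D{\left(I,K \right)} = -103 - \left(2 - 4 - 5 \left(K + K\right) + 2 \cdot 5 \left(K + K\right)\right) = -103 + \left(-2 + 5 \cdot 2 K + 4 - 2 \cdot 5 \cdot 2 K\right) = -103 + \left(-2 + 10 K + 4 - 2 \cdot 10 K\right) = -103 + \left(-2 + 10 K + 4 - 20 K\right) = -103 - \left(-2 + 10 K\right) = -101 - 10 K$)
$- \frac{41377}{D{\left(316,-25 \right)}} = - \frac{41377}{-101 - -250} = - \frac{41377}{-101 + 250} = - \frac{41377}{149}$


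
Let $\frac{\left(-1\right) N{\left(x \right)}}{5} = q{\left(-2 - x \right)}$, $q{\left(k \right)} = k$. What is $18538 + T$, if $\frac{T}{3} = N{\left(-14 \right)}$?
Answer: $18358$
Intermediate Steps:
$N{\left(x \right)} = 10 + 5 x$ ($N{\left(x \right)} = - 5 \left(-2 - x\right) = 10 + 5 x$)
$T = -180$ ($T = 3 \left(10 + 5 \left(-14\right)\right) = 3 \left(10 - 70\right) = 3 \left(-60\right) = -180$)
$18538 + T = 18538 - 180 = 18358$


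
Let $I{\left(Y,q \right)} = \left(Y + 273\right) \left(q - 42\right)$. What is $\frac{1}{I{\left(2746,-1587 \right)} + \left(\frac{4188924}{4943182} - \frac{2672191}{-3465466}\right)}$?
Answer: $- \frac{8565214576406}{42123291728400388933} \approx -2.0334 \cdot 10^{-7}$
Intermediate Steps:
$I{\left(Y,q \right)} = \left(-42 + q\right) \left(273 + Y\right)$ ($I{\left(Y,q \right)} = \left(273 + Y\right) \left(-42 + q\right) = \left(-42 + q\right) \left(273 + Y\right)$)
$\frac{1}{I{\left(2746,-1587 \right)} + \left(\frac{4188924}{4943182} - \frac{2672191}{-3465466}\right)} = \frac{1}{\left(-11466 - 115332 + 273 \left(-1587\right) + 2746 \left(-1587\right)\right) + \left(\frac{4188924}{4943182} - \frac{2672191}{-3465466}\right)} = \frac{1}{\left(-11466 - 115332 - 433251 - 4357902\right) + \left(4188924 \cdot \frac{1}{4943182} - - \frac{2672191}{3465466}\right)} = \frac{1}{-4917951 + \left(\frac{2094462}{2471591} + \frac{2672191}{3465466}\right)} = \frac{1}{-4917951 + \frac{13862850075173}{8565214576406}} = \frac{1}{- \frac{42123291728400388933}{8565214576406}} = - \frac{8565214576406}{42123291728400388933}$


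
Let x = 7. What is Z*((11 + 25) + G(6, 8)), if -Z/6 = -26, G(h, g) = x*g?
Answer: 14352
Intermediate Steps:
G(h, g) = 7*g
Z = 156 (Z = -6*(-26) = 156)
Z*((11 + 25) + G(6, 8)) = 156*((11 + 25) + 7*8) = 156*(36 + 56) = 156*92 = 14352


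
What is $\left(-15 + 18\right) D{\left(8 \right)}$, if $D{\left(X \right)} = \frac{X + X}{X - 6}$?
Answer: $24$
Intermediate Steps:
$D{\left(X \right)} = \frac{2 X}{-6 + X}$
$\left(-15 + 18\right) D{\left(8 \right)} = \left(-15 + 18\right) 2 \cdot 8 \frac{1}{-6 + 8} = 3 \cdot 2 \cdot 8 \cdot \frac{1}{2} = 3 \cdot 8 = 24$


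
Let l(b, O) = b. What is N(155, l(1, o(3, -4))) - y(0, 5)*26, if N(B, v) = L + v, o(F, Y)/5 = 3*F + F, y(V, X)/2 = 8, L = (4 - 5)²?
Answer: -414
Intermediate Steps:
L = 1 (L = (-1)² = 1)
y(V, X) = 16 (y(V, X) = 2*8 = 16)
o(F, Y) = 20*F (o(F, Y) = 5*(3*F + F) = 5*(4*F) = 20*F)
N(B, v) = 1 + v
N(155, l(1, o(3, -4))) - y(0, 5)*26 = (1 + 1) - 16*26 = 2 - 1*416 = 2 - 416 = -414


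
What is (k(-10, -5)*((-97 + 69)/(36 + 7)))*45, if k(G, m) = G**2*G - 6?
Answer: 1267560/43 ≈ 29478.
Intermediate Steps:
k(G, m) = -6 + G**3 (k(G, m) = G**3 - 6 = -6 + G**3)
(k(-10, -5)*((-97 + 69)/(36 + 7)))*45 = ((-6 + (-10)**3)*((-97 + 69)/(36 + 7)))*45 = ((-6 - 1000)*(-28/43))*45 = -(-28168)/43*45 = -1006*(-28/43)*45 = (28168/43)*45 = 1267560/43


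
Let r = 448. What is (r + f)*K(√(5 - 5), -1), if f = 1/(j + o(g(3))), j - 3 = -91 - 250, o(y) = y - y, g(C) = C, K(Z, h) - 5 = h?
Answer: 302846/169 ≈ 1792.0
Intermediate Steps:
K(Z, h) = 5 + h
o(y) = 0
j = -338 (j = 3 + (-91 - 250) = 3 - 341 = -338)
f = -1/338 (f = 1/(-338 + 0) = 1/(-338) = -1/338 ≈ -0.0029586)
(r + f)*K(√(5 - 5), -1) = (448 - 1/338)*(5 - 1) = (151423/338)*4 = 302846/169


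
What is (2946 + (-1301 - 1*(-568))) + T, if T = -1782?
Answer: 431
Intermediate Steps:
(2946 + (-1301 - 1*(-568))) + T = (2946 + (-1301 - 1*(-568))) - 1782 = (2946 + (-1301 + 568)) - 1782 = (2946 - 733) - 1782 = 2213 - 1782 = 431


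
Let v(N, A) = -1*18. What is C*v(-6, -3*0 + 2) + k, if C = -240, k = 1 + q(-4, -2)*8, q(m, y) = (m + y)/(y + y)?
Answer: 4333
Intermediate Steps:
q(m, y) = (m + y)/(2*y) (q(m, y) = (m + y)/((2*y)) = (m + y)*(1/(2*y)) = (m + y)/(2*y))
k = 13 (k = 1 + ((1/2)*(-4 - 2)/(-2))*8 = 1 + ((1/2)*(-1/2)*(-6))*8 = 1 + (3/2)*8 = 1 + 12 = 13)
v(N, A) = -18
C*v(-6, -3*0 + 2) + k = -240*(-18) + 13 = 4320 + 13 = 4333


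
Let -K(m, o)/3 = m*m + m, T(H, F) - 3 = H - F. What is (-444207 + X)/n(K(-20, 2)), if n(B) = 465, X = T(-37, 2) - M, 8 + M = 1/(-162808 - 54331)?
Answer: -96460743664/100969635 ≈ -955.34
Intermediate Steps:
T(H, F) = 3 + H - F (T(H, F) = 3 + (H - F) = 3 + H - F)
M = -1737113/217139 (M = -8 + 1/(-162808 - 54331) = -8 + 1/(-217139) = -8 - 1/217139 = -1737113/217139 ≈ -8.0000)
X = -6079891/217139 (X = (3 - 37 - 1*2) - 1*(-1737113/217139) = (3 - 37 - 2) + 1737113/217139 = -36 + 1737113/217139 = -6079891/217139 ≈ -28.000)
K(m, o) = -3*m - 3*m² (K(m, o) = -3*(m*m + m) = -3*(m² + m) = -3*(m + m²) = -3*m - 3*m²)
(-444207 + X)/n(K(-20, 2)) = (-444207 - 6079891/217139)/465 = -96460743664/217139*1/465 = -96460743664/100969635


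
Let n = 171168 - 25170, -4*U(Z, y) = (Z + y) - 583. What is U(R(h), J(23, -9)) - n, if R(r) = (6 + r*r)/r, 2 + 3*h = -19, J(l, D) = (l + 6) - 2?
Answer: -4083997/28 ≈ -1.4586e+5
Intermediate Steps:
J(l, D) = 4 + l (J(l, D) = (6 + l) - 2 = 4 + l)
h = -7 (h = -⅔ + (⅓)*(-19) = -⅔ - 19/3 = -7)
R(r) = (6 + r²)/r
U(Z, y) = 583/4 - Z/4 - y/4 (U(Z, y) = -((Z + y) - 583)/4 = -(-583 + Z + y)/4 = 583/4 - Z/4 - y/4)
n = 145998
U(R(h), J(23, -9)) - n = (583/4 - (-7 + 6/(-7))/4 - (4 + 23)/4) - 1*145998 = (583/4 - (-7 + 6*(-⅐))/4 - ¼*27) - 145998 = (583/4 - (-7 - 6/7)/4 - 27/4) - 145998 = (583/4 - ¼*(-55/7) - 27/4) - 145998 = (583/4 + 55/28 - 27/4) - 145998 = 3947/28 - 145998 = -4083997/28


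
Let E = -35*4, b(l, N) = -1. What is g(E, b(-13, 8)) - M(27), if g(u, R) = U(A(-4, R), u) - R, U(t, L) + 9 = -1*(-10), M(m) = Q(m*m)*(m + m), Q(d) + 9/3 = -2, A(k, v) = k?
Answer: 272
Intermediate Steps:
Q(d) = -5 (Q(d) = -3 - 2 = -5)
E = -140
M(m) = -10*m (M(m) = -5*(m + m) = -10*m)
U(t, L) = 1 (U(t, L) = -9 - 1*(-10) = -9 + 10 = 1)
g(u, R) = 1 - R
g(E, b(-13, 8)) - M(27) = (1 - 1*(-1)) - (-10)*27 = (1 + 1) - 1*(-270) = 2 + 270 = 272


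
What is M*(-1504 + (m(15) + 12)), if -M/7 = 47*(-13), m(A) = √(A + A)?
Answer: -6381284 + 4277*√30 ≈ -6.3579e+6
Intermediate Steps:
m(A) = √2*√A (m(A) = √(2*A) = √2*√A)
M = 4277 (M = -329*(-13) = -7*(-611) = 4277)
M*(-1504 + (m(15) + 12)) = 4277*(-1504 + (√2*√15 + 12)) = 4277*(-1504 + (√30 + 12)) = 4277*(-1504 + (12 + √30)) = 4277*(-1492 + √30) = -6381284 + 4277*√30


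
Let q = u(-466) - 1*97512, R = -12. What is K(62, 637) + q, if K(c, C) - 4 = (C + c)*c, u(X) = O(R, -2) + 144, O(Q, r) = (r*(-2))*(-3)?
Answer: -54038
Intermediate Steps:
O(Q, r) = 6*r (O(Q, r) = -2*r*(-3) = 6*r)
u(X) = 132 (u(X) = 6*(-2) + 144 = -12 + 144 = 132)
K(c, C) = 4 + c*(C + c) (K(c, C) = 4 + (C + c)*c = 4 + c*(C + c))
q = -97380 (q = 132 - 1*97512 = 132 - 97512 = -97380)
K(62, 637) + q = (4 + 62² + 637*62) - 97380 = (4 + 3844 + 39494) - 97380 = 43342 - 97380 = -54038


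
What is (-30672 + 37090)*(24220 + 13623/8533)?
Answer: 1326490743094/8533 ≈ 1.5545e+8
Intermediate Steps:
(-30672 + 37090)*(24220 + 13623/8533) = 6418*(24220 + 13623*(1/8533)) = 6418*(24220 + 13623/8533) = 6418*(206682883/8533) = 1326490743094/8533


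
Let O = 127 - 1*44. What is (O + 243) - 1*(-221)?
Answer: 547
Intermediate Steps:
O = 83 (O = 127 - 44 = 83)
(O + 243) - 1*(-221) = (83 + 243) - 1*(-221) = 326 + 221 = 547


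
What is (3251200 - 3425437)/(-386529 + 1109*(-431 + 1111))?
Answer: -24891/52513 ≈ -0.47400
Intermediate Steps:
(3251200 - 3425437)/(-386529 + 1109*(-431 + 1111)) = -174237/(-386529 + 1109*680) = -174237/(-386529 + 754120) = -174237/367591 = -174237*1/367591 = -24891/52513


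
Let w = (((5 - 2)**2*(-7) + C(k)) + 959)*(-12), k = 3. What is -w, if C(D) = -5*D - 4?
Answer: 10524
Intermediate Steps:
C(D) = -4 - 5*D
w = -10524 (w = (((5 - 2)**2*(-7) + (-4 - 5*3)) + 959)*(-12) = ((3**2*(-7) + (-4 - 15)) + 959)*(-12) = ((9*(-7) - 19) + 959)*(-12) = ((-63 - 19) + 959)*(-12) = (-82 + 959)*(-12) = 877*(-12) = -10524)
-w = -1*(-10524) = 10524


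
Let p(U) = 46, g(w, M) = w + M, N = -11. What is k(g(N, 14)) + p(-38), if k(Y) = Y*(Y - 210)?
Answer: -575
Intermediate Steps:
g(w, M) = M + w
k(Y) = Y*(-210 + Y)
k(g(N, 14)) + p(-38) = (14 - 11)*(-210 + (14 - 11)) + 46 = 3*(-210 + 3) + 46 = 3*(-207) + 46 = -621 + 46 = -575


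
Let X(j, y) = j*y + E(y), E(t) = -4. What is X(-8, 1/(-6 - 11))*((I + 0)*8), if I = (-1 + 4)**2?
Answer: -4320/17 ≈ -254.12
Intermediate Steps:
I = 9 (I = 3**2 = 9)
X(j, y) = -4 + j*y (X(j, y) = j*y - 4 = -4 + j*y)
X(-8, 1/(-6 - 11))*((I + 0)*8) = (-4 - 8/(-6 - 11))*((9 + 0)*8) = (-4 - 8/(-17))*(9*8) = (-4 - 8*(-1/17))*72 = (-4 + 8/17)*72 = -60/17*72 = -4320/17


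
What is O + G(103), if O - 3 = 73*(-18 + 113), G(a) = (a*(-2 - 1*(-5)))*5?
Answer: 8483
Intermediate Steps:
G(a) = 15*a (G(a) = (a*(-2 + 5))*5 = (a*3)*5 = (3*a)*5 = 15*a)
O = 6938 (O = 3 + 73*(-18 + 113) = 3 + 73*95 = 3 + 6935 = 6938)
O + G(103) = 6938 + 15*103 = 6938 + 1545 = 8483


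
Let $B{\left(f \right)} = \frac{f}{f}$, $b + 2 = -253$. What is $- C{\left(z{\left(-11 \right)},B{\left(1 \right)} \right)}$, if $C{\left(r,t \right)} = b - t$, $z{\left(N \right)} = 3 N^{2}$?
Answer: $256$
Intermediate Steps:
$b = -255$ ($b = -2 - 253 = -255$)
$B{\left(f \right)} = 1$
$C{\left(r,t \right)} = -255 - t$
$- C{\left(z{\left(-11 \right)},B{\left(1 \right)} \right)} = - (-255 - 1) = \left(-1\right) \left(-256\right) = 256$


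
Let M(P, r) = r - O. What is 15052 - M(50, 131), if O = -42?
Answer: 14879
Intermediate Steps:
M(P, r) = 42 + r (M(P, r) = r - 1*(-42) = r + 42 = 42 + r)
15052 - M(50, 131) = 15052 - (42 + 131) = 15052 - 1*173 = 15052 - 173 = 14879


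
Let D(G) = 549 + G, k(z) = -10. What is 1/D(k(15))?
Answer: 1/539 ≈ 0.0018553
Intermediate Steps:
1/D(k(15)) = 1/(549 - 10) = 1/539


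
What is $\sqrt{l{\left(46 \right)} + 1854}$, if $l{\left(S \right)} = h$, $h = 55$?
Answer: $\sqrt{1909} \approx 43.692$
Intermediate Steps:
$l{\left(S \right)} = 55$
$\sqrt{l{\left(46 \right)} + 1854} = \sqrt{55 + 1854} = \sqrt{1909}$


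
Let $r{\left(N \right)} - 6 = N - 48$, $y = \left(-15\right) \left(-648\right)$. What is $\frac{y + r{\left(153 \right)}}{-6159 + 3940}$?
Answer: $- \frac{9831}{2219} \approx -4.4304$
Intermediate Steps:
$y = 9720$
$r{\left(N \right)} = -42 + N$ ($r{\left(N \right)} = 6 + \left(N - 48\right) = 6 + \left(-48 + N\right) = -42 + N$)
$\frac{y + r{\left(153 \right)}}{-6159 + 3940} = \frac{9720 + \left(-42 + 153\right)}{-6159 + 3940} = \frac{9720 + 111}{-2219} = 9831 \left(- \frac{1}{2219}\right) = - \frac{9831}{2219}$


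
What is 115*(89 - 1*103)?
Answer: -1610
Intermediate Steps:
115*(89 - 1*103) = 115*(89 - 103) = 115*(-14) = -1610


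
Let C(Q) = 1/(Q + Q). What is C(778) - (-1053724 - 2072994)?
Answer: 4865173209/1556 ≈ 3.1267e+6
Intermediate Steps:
C(Q) = 1/(2*Q)
C(778) - (-1053724 - 2072994) = (½)/778 - (-1053724 - 2072994) = (½)*(1/778) - 1*(-3126718) = 1/1556 + 3126718 = 4865173209/1556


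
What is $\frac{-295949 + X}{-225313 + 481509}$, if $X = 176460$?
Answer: $- \frac{119489}{256196} \approx -0.4664$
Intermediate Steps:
$\frac{-295949 + X}{-225313 + 481509} = \frac{-295949 + 176460}{-225313 + 481509} = - \frac{119489}{256196}$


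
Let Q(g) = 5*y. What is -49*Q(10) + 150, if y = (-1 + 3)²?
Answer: -830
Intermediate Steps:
y = 4 (y = 2² = 4)
Q(g) = 20 (Q(g) = 5*4 = 20)
-49*Q(10) + 150 = -49*20 + 150 = -980 + 150 = -830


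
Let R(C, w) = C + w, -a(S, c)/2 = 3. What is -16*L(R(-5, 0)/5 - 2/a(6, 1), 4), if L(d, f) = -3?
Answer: 48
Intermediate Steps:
a(S, c) = -6 (a(S, c) = -2*3 = -6)
-16*L(R(-5, 0)/5 - 2/a(6, 1), 4) = -16*(-3) = 48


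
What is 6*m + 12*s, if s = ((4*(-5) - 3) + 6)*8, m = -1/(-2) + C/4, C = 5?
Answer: -3243/2 ≈ -1621.5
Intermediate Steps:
m = 7/4 (m = -1/(-2) + 5/4 = -1*(-½) + 5*(¼) = ½ + 5/4 = 7/4 ≈ 1.7500)
s = -136 (s = ((-20 - 3) + 6)*8 = (-23 + 6)*8 = -17*8 = -136)
6*m + 12*s = 6*(7/4) + 12*(-136) = 21/2 - 1632 = -3243/2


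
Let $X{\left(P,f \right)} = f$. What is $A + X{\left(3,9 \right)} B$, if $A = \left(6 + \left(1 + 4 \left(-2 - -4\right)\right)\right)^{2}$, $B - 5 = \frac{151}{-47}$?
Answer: $\frac{11331}{47} \approx 241.09$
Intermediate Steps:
$B = \frac{84}{47}$ ($B = 5 + \frac{151}{-47} = 5 + 151 \left(- \frac{1}{47}\right) = 5 - \frac{151}{47} = \frac{84}{47} \approx 1.7872$)
$A = 225$ ($A = \left(6 + \left(1 + 4 \left(-2 + 4\right)\right)\right)^{2} = \left(6 + \left(1 + 4 \cdot 2\right)\right)^{2} = \left(6 + \left(1 + 8\right)\right)^{2} = \left(6 + 9\right)^{2} = 15^{2} = 225$)
$A + X{\left(3,9 \right)} B = 225 + 9 \cdot \frac{84}{47} = 225 + \frac{756}{47} = \frac{11331}{47}$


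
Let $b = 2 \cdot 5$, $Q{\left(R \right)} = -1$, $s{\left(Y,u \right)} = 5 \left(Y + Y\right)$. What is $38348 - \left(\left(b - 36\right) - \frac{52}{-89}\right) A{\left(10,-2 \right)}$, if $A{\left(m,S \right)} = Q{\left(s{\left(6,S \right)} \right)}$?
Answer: $\frac{3410710}{89} \approx 38323.0$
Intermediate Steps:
$s{\left(Y,u \right)} = 10 Y$ ($s{\left(Y,u \right)} = 5 \cdot 2 Y = 10 Y$)
$A{\left(m,S \right)} = -1$
$b = 10$
$38348 - \left(\left(b - 36\right) - \frac{52}{-89}\right) A{\left(10,-2 \right)} = 38348 - \left(\left(10 - 36\right) - \frac{52}{-89}\right) \left(-1\right) = 38348 - \left(-26 - - \frac{52}{89}\right) \left(-1\right) = 38348 - \left(-26 + \frac{52}{89}\right) \left(-1\right) = 38348 - \left(- \frac{2262}{89}\right) \left(-1\right) = 38348 - \frac{2262}{89} = \frac{3410710}{89}$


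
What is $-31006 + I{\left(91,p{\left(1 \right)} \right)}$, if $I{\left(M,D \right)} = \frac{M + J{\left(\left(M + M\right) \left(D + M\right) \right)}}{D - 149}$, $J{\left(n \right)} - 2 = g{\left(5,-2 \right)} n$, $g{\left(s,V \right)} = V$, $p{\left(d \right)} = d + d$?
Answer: $- \frac{1508041}{49} \approx -30776.0$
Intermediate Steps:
$p{\left(d \right)} = 2 d$
$J{\left(n \right)} = 2 - 2 n$
$I{\left(M,D \right)} = \frac{2 + M - 4 M \left(D + M\right)}{-149 + D}$ ($I{\left(M,D \right)} = \frac{M - \left(-2 + 2 \left(M + M\right) \left(D + M\right)\right)}{D - 149} = \frac{M - \left(-2 + 2 \cdot 2 M \left(D + M\right)\right)}{-149 + D} = \frac{M - \left(-2 + 4 M \left(D + M\right)\right)}{-149 + D} = \frac{2 + M - 4 M \left(D + M\right)}{-149 + D}$)
$-31006 + I{\left(91,p{\left(1 \right)} \right)} = -31006 + \frac{2 + 91 - 364 \left(2 \cdot 1 + 91\right)}{-149 + 2 \cdot 1} = -31006 + \frac{2 + 91 - 364 \left(2 + 91\right)}{-149 + 2} = -31006 + \frac{2 + 91 - 364 \cdot 93}{-147} = -31006 - \frac{2 + 91 - 33852}{147} = -31006 - - \frac{11253}{49} = -31006 + \frac{11253}{49} = - \frac{1508041}{49}$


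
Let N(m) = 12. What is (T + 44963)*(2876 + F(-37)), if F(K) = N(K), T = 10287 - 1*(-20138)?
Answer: 217720544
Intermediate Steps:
T = 30425 (T = 10287 + 20138 = 30425)
F(K) = 12
(T + 44963)*(2876 + F(-37)) = (30425 + 44963)*(2876 + 12) = 75388*2888 = 217720544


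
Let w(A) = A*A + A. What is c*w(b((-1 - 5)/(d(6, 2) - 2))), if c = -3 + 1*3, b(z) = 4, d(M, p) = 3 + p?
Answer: 0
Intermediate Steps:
w(A) = A + A² (w(A) = A² + A = A + A²)
c = 0 (c = -3 + 3 = 0)
c*w(b((-1 - 5)/(d(6, 2) - 2))) = 0*(4*(1 + 4)) = 0*(4*5) = 0*20 = 0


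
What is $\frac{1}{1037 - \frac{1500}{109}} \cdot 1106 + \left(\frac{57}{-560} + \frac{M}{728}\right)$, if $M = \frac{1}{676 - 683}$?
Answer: $\frac{5563794839}{5683721680} \approx 0.9789$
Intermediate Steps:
$M = - \frac{1}{7}$ ($M = \frac{1}{-7} = - \frac{1}{7} \approx -0.14286$)
$\frac{1}{1037 - \frac{1500}{109}} \cdot 1106 + \left(\frac{57}{-560} + \frac{M}{728}\right) = \frac{1}{1037 - \frac{1500}{109}} \cdot 1106 + \left(\frac{57}{-560} - \frac{1}{7 \cdot 728}\right) = \frac{1}{1037 - \frac{1500}{109}} \cdot 1106 + \left(57 \left(- \frac{1}{560}\right) - \frac{1}{5096}\right) = \frac{1}{1037 - \frac{1500}{109}} \cdot 1106 - \frac{5197}{50960} = \frac{1}{\frac{111533}{109}} \cdot 1106 - \frac{5197}{50960} = \frac{109}{111533} \cdot 1106 - \frac{5197}{50960} = \frac{120554}{111533} - \frac{5197}{50960} = \frac{5563794839}{5683721680}$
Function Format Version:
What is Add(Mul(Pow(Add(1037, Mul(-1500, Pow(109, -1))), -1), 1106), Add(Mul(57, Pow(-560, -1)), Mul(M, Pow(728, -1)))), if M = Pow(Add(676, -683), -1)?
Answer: Rational(5563794839, 5683721680) ≈ 0.97890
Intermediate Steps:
M = Rational(-1, 7) (M = Pow(-7, -1) = Rational(-1, 7) ≈ -0.14286)
Add(Mul(Pow(Add(1037, Mul(-1500, Pow(109, -1))), -1), 1106), Add(Mul(57, Pow(-560, -1)), Mul(M, Pow(728, -1)))) = Add(Mul(Pow(Add(1037, Mul(-1500, Pow(109, -1))), -1), 1106), Add(Mul(57, Pow(-560, -1)), Mul(Rational(-1, 7), Pow(728, -1)))) = Add(Mul(Pow(Add(1037, Mul(-1500, Rational(1, 109))), -1), 1106), Add(Mul(57, Rational(-1, 560)), Mul(Rational(-1, 7), Rational(1, 728)))) = Add(Mul(Pow(Add(1037, Rational(-1500, 109)), -1), 1106), Add(Rational(-57, 560), Rational(-1, 5096))) = Add(Mul(Pow(Rational(111533, 109), -1), 1106), Rational(-5197, 50960)) = Add(Mul(Rational(109, 111533), 1106), Rational(-5197, 50960)) = Add(Rational(120554, 111533), Rational(-5197, 50960)) = Rational(5563794839, 5683721680)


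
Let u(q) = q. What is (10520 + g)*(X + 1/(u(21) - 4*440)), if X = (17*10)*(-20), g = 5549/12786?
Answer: -265109733801223/7411618 ≈ -3.5769e+7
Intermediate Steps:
g = 5549/12786 (g = 5549*(1/12786) = 5549/12786 ≈ 0.43399)
X = -3400 (X = 170*(-20) = -3400)
(10520 + g)*(X + 1/(u(21) - 4*440)) = (10520 + 5549/12786)*(-3400 + 1/(21 - 4*440)) = 134514269*(-3400 + 1/(21 - 1760))/12786 = 134514269*(-3400 + 1/(-1739))/12786 = 134514269*(-3400 - 1/1739)/12786 = (134514269/12786)*(-5912601/1739) = -265109733801223/7411618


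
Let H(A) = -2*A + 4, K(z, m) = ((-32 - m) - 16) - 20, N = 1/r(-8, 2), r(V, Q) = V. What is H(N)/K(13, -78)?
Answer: 17/40 ≈ 0.42500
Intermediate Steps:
N = -⅛ (N = 1/(-8) = -⅛ ≈ -0.12500)
K(z, m) = -68 - m (K(z, m) = (-48 - m) - 20 = -68 - m)
H(A) = 4 - 2*A
H(N)/K(13, -78) = (4 - 2*(-⅛))/(-68 - 1*(-78)) = (4 + ¼)/(-68 + 78) = (17/4)/10 = (17/4)*(⅒) = 17/40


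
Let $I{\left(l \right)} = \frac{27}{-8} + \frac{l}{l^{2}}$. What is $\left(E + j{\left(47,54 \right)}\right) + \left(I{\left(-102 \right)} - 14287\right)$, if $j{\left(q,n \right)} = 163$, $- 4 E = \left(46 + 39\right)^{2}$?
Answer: $- \frac{6500923}{408} \approx -15934.0$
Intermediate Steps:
$E = - \frac{7225}{4}$ ($E = - \frac{\left(46 + 39\right)^{2}}{4} = - \frac{85^{2}}{4} = \left(- \frac{1}{4}\right) 7225 = - \frac{7225}{4} \approx -1806.3$)
$I{\left(l \right)} = - \frac{27}{8} + \frac{1}{l}$ ($I{\left(l \right)} = 27 \left(- \frac{1}{8}\right) + \frac{l}{l^{2}} = - \frac{27}{8} + \frac{1}{l}$)
$\left(E + j{\left(47,54 \right)}\right) + \left(I{\left(-102 \right)} - 14287\right) = \left(- \frac{7225}{4} + 163\right) - \left(\frac{114323}{8} + \frac{1}{102}\right) = - \frac{6573}{4} - \frac{5830477}{408} = - \frac{6500923}{408}$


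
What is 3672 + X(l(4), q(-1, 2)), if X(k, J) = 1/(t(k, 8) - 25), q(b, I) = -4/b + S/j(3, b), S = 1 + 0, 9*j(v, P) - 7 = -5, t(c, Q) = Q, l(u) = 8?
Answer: 62423/17 ≈ 3671.9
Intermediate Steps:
j(v, P) = 2/9 (j(v, P) = 7/9 + (⅑)*(-5) = 7/9 - 5/9 = 2/9)
S = 1
q(b, I) = 9/2 - 4/b (q(b, I) = -4/b + 1/(2/9) = -4/b + 1*(9/2) = -4/b + 9/2 = 9/2 - 4/b)
X(k, J) = -1/17 (X(k, J) = 1/(8 - 25) = 1/(-17) = -1/17)
3672 + X(l(4), q(-1, 2)) = 3672 - 1/17 = 62423/17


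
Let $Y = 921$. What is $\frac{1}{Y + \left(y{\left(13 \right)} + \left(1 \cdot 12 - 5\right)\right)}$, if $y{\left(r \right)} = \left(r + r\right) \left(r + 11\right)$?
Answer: $\frac{1}{1552} \approx 0.00064433$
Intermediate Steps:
$y{\left(r \right)} = 2 r \left(11 + r\right)$
$\frac{1}{Y + \left(y{\left(13 \right)} + \left(1 \cdot 12 - 5\right)\right)} = \frac{1}{921 + \left(2 \cdot 13 \left(11 + 13\right) + \left(1 \cdot 12 - 5\right)\right)} = \frac{1}{921 + \left(2 \cdot 13 \cdot 24 + \left(12 - 5\right)\right)} = \frac{1}{921 + \left(624 + 7\right)} = \frac{1}{921 + 631} = \frac{1}{1552}$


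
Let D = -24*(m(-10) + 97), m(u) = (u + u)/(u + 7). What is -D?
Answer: 2488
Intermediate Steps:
m(u) = 2*u/(7 + u) (m(u) = (2*u)/(7 + u) = 2*u/(7 + u))
D = -2488 (D = -24*(2*(-10)/(7 - 10) + 97) = -24*(2*(-10)/(-3) + 97) = -24*(2*(-10)*(-1/3) + 97) = -24*(20/3 + 97) = -24*311/3 = -2488)
-D = -1*(-2488) = 2488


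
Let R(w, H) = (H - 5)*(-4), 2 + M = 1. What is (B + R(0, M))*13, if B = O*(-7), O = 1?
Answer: 221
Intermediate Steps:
M = -1 (M = -2 + 1 = -1)
R(w, H) = 20 - 4*H (R(w, H) = (-5 + H)*(-4) = 20 - 4*H)
B = -7 (B = 1*(-7) = -7)
(B + R(0, M))*13 = (-7 + (20 - 4*(-1)))*13 = (-7 + (20 + 4))*13 = (-7 + 24)*13 = 17*13 = 221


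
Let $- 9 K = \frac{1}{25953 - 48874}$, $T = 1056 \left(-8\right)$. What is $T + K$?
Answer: $- \frac{1742729471}{206289} \approx -8448.0$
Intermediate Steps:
$T = -8448$
$K = \frac{1}{206289}$ ($K = - \frac{1}{9 \left(25953 - 48874\right)} = - \frac{1}{9 \left(-22921\right)} = \left(- \frac{1}{9}\right) \left(- \frac{1}{22921}\right) = \frac{1}{206289} \approx 4.8476 \cdot 10^{-6}$)
$T + K = -8448 + \frac{1}{206289} = - \frac{1742729471}{206289}$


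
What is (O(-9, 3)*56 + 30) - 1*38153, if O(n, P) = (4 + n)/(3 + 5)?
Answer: -38158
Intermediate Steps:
O(n, P) = ½ + n/8 (O(n, P) = (4 + n)/8 = (4 + n)*(⅛) = ½ + n/8)
(O(-9, 3)*56 + 30) - 1*38153 = ((½ + (⅛)*(-9))*56 + 30) - 1*38153 = ((½ - 9/8)*56 + 30) - 38153 = (-5/8*56 + 30) - 38153 = (-35 + 30) - 38153 = -5 - 38153 = -38158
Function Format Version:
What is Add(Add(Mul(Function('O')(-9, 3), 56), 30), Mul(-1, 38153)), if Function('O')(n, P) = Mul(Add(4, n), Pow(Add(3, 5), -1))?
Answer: -38158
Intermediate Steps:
Function('O')(n, P) = Add(Rational(1, 2), Mul(Rational(1, 8), n)) (Function('O')(n, P) = Mul(Add(4, n), Pow(8, -1)) = Mul(Add(4, n), Rational(1, 8)) = Add(Rational(1, 2), Mul(Rational(1, 8), n)))
Add(Add(Mul(Function('O')(-9, 3), 56), 30), Mul(-1, 38153)) = Add(Add(Mul(Add(Rational(1, 2), Mul(Rational(1, 8), -9)), 56), 30), Mul(-1, 38153)) = Add(Add(Mul(Add(Rational(1, 2), Rational(-9, 8)), 56), 30), -38153) = Add(Add(Mul(Rational(-5, 8), 56), 30), -38153) = Add(Add(-35, 30), -38153) = Add(-5, -38153) = -38158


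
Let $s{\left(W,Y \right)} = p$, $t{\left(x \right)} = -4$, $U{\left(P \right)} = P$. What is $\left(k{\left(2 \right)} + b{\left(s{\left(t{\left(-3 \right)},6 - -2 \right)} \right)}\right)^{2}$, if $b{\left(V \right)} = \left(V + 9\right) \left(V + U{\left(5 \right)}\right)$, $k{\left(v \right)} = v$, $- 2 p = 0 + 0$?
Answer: $2209$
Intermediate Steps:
$p = 0$ ($p = - \frac{0 + 0}{2} = \left(- \frac{1}{2}\right) 0 = 0$)
$s{\left(W,Y \right)} = 0$
$b{\left(V \right)} = \left(5 + V\right) \left(9 + V\right)$ ($b{\left(V \right)} = \left(V + 9\right) \left(V + 5\right) = \left(9 + V\right) \left(5 + V\right) = \left(5 + V\right) \left(9 + V\right)$)
$\left(k{\left(2 \right)} + b{\left(s{\left(t{\left(-3 \right)},6 - -2 \right)} \right)}\right)^{2} = \left(2 + \left(45 + 0^{2} + 14 \cdot 0\right)\right)^{2} = \left(2 + \left(45 + 0 + 0\right)\right)^{2} = \left(2 + 45\right)^{2} = 47^{2} = 2209$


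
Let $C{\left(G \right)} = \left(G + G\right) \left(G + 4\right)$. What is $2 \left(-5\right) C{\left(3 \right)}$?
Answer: $-420$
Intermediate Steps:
$C{\left(G \right)} = 2 G \left(4 + G\right)$
$2 \left(-5\right) C{\left(3 \right)} = 2 \left(-5\right) 2 \cdot 3 \left(4 + 3\right) = - 10 \cdot 2 \cdot 3 \cdot 7 = \left(-10\right) 42 = -420$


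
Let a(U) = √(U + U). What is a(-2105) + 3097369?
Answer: 3097369 + I*√4210 ≈ 3.0974e+6 + 64.885*I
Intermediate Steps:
a(U) = √2*√U (a(U) = √(2*U) = √2*√U)
a(-2105) + 3097369 = √2*√(-2105) + 3097369 = √2*(I*√2105) + 3097369 = I*√4210 + 3097369 = 3097369 + I*√4210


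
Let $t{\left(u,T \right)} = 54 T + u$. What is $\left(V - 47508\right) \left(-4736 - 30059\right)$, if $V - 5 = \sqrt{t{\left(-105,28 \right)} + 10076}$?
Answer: $1652866885 - 34795 \sqrt{11483} \approx 1.6491 \cdot 10^{9}$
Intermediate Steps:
$t{\left(u,T \right)} = u + 54 T$
$V = 5 + \sqrt{11483}$ ($V = 5 + \sqrt{\left(-105 + 54 \cdot 28\right) + 10076} = 5 + \sqrt{\left(-105 + 1512\right) + 10076} = 5 + \sqrt{1407 + 10076} = 5 + \sqrt{11483} \approx 112.16$)
$\left(V - 47508\right) \left(-4736 - 30059\right) = \left(\left(5 + \sqrt{11483}\right) - 47508\right) \left(-4736 - 30059\right) = \left(-47503 + \sqrt{11483}\right) \left(-34795\right) = 1652866885 - 34795 \sqrt{11483}$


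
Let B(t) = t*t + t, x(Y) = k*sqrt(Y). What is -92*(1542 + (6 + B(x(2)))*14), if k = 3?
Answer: -172776 - 3864*sqrt(2) ≈ -1.7824e+5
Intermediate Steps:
x(Y) = 3*sqrt(Y)
B(t) = t + t**2 (B(t) = t**2 + t = t + t**2)
-92*(1542 + (6 + B(x(2)))*14) = -92*(1542 + (6 + (3*sqrt(2))*(1 + 3*sqrt(2)))*14) = -92*(1542 + (6 + 3*sqrt(2)*(1 + 3*sqrt(2)))*14) = -92*(1542 + (84 + 42*sqrt(2)*(1 + 3*sqrt(2)))) = -92*(1626 + 42*sqrt(2)*(1 + 3*sqrt(2))) = -149592 - 3864*sqrt(2)*(1 + 3*sqrt(2))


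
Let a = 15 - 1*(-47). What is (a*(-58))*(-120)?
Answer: 431520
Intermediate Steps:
a = 62 (a = 15 + 47 = 62)
(a*(-58))*(-120) = (62*(-58))*(-120) = -3596*(-120) = 431520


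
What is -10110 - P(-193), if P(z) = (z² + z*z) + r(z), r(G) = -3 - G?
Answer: -84798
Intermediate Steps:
P(z) = -3 - z + 2*z² (P(z) = (z² + z*z) + (-3 - z) = (z² + z²) + (-3 - z) = 2*z² + (-3 - z) = -3 - z + 2*z²)
-10110 - P(-193) = -10110 - (-3 - 1*(-193) + 2*(-193)²) = -10110 - (-3 + 193 + 2*37249) = -10110 - (-3 + 193 + 74498) = -10110 - 1*74688 = -10110 - 74688 = -84798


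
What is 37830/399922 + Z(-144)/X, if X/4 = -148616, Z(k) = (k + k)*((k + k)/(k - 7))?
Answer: 53577276117/560916000047 ≈ 0.095518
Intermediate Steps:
Z(k) = 4*k²/(-7 + k) (Z(k) = (2*k)*((2*k)/(-7 + k)) = (2*k)*(2*k/(-7 + k)) = 4*k²/(-7 + k))
X = -594464 (X = 4*(-148616) = -594464)
37830/399922 + Z(-144)/X = 37830/399922 + (4*(-144)²/(-7 - 144))/(-594464) = 37830*(1/399922) + (4*20736/(-151))*(-1/594464) = 18915/199961 + (4*20736*(-1/151))*(-1/594464) = 18915/199961 - 82944/151*(-1/594464) = 18915/199961 + 2592/2805127 = 53577276117/560916000047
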